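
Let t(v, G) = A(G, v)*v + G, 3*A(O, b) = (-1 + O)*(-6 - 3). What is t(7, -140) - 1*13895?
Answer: -11074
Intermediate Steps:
A(O, b) = 3 - 3*O (A(O, b) = ((-1 + O)*(-6 - 3))/3 = ((-1 + O)*(-9))/3 = (9 - 9*O)/3 = 3 - 3*O)
t(v, G) = G + v*(3 - 3*G) (t(v, G) = (3 - 3*G)*v + G = v*(3 - 3*G) + G = G + v*(3 - 3*G))
t(7, -140) - 1*13895 = (-140 - 3*7*(-1 - 140)) - 1*13895 = (-140 - 3*7*(-141)) - 13895 = (-140 + 2961) - 13895 = 2821 - 13895 = -11074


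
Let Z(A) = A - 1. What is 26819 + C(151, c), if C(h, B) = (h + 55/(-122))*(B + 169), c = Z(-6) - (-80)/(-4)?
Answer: 2940016/61 ≈ 48197.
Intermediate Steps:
Z(A) = -1 + A
c = -27 (c = (-1 - 6) - (-80)/(-4) = -7 - (-80)*(-1)/4 = -7 - 1*20 = -7 - 20 = -27)
C(h, B) = (169 + B)*(-55/122 + h) (C(h, B) = (h + 55*(-1/122))*(169 + B) = (h - 55/122)*(169 + B) = (-55/122 + h)*(169 + B) = (169 + B)*(-55/122 + h))
26819 + C(151, c) = 26819 + (-9295/122 + 169*151 - 55/122*(-27) - 27*151) = 26819 + (-9295/122 + 25519 + 1485/122 - 4077) = 26819 + 1304057/61 = 2940016/61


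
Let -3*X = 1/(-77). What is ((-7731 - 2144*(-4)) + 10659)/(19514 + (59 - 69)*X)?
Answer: 664356/1126931 ≈ 0.58953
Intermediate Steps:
X = 1/231 (X = -1/3/(-77) = -1/3*(-1/77) = 1/231 ≈ 0.0043290)
((-7731 - 2144*(-4)) + 10659)/(19514 + (59 - 69)*X) = ((-7731 - 2144*(-4)) + 10659)/(19514 + (59 - 69)*(1/231)) = ((-7731 - 1*(-8576)) + 10659)/(19514 - 10*1/231) = ((-7731 + 8576) + 10659)/(19514 - 10/231) = (845 + 10659)/(4507724/231) = 11504*(231/4507724) = 664356/1126931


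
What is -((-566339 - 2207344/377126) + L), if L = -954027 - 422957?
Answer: 366439918521/188563 ≈ 1.9433e+6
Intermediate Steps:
L = -1376984
-((-566339 - 2207344/377126) + L) = -((-566339 - 2207344/377126) - 1376984) = -((-566339 - 2207344*1/377126) - 1376984) = -((-566339 - 1103672/188563) - 1376984) = -(-106791684529/188563 - 1376984) = -1*(-366439918521/188563) = 366439918521/188563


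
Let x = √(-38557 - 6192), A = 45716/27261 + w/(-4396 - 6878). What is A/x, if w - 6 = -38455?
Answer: -521186791*I*√44749/4584393553662 ≈ -0.024049*I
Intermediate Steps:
w = -38449 (w = 6 - 38455 = -38449)
A = 521186791/102446838 (A = 45716/27261 - 38449/(-4396 - 6878) = 45716*(1/27261) - 38449/(-11274) = 45716/27261 - 38449*(-1/11274) = 45716/27261 + 38449/11274 = 521186791/102446838 ≈ 5.0874)
x = I*√44749 (x = √(-44749) = I*√44749 ≈ 211.54*I)
A/x = 521186791/(102446838*((I*√44749))) = 521186791*(-I*√44749/44749)/102446838 = -521186791*I*√44749/4584393553662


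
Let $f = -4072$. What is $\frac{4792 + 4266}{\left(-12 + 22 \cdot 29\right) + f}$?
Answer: $- \frac{4529}{1723} \approx -2.6286$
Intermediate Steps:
$\frac{4792 + 4266}{\left(-12 + 22 \cdot 29\right) + f} = \frac{4792 + 4266}{\left(-12 + 22 \cdot 29\right) - 4072} = \frac{9058}{\left(-12 + 638\right) - 4072} = \frac{9058}{626 - 4072} = \frac{9058}{-3446} = 9058 \left(- \frac{1}{3446}\right) = - \frac{4529}{1723}$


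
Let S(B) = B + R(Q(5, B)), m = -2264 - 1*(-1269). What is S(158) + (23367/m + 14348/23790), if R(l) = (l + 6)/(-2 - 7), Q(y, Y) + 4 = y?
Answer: 953997124/7101315 ≈ 134.34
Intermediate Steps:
Q(y, Y) = -4 + y
R(l) = -2/3 - l/9 (R(l) = (6 + l)/(-9) = (6 + l)*(-1/9) = -2/3 - l/9)
m = -995 (m = -2264 + 1269 = -995)
S(B) = -7/9 + B (S(B) = B + (-2/3 - (-4 + 5)/9) = B + (-2/3 - 1/9*1) = B + (-2/3 - 1/9) = B - 7/9 = -7/9 + B)
S(158) + (23367/m + 14348/23790) = (-7/9 + 158) + (23367/(-995) + 14348/23790) = 1415/9 + (23367*(-1/995) + 14348*(1/23790)) = 1415/9 + (-23367/995 + 7174/11895) = 1415/9 - 54162467/2367105 = 953997124/7101315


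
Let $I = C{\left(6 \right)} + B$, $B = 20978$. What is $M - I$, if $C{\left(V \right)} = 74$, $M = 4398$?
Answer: $-16654$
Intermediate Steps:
$I = 21052$ ($I = 74 + 20978 = 21052$)
$M - I = 4398 - 21052 = -16654$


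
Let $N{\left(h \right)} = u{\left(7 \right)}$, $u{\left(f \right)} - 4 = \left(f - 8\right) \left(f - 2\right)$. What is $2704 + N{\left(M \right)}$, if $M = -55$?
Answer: $2703$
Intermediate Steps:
$u{\left(f \right)} = 4 + \left(-8 + f\right) \left(-2 + f\right)$ ($u{\left(f \right)} = 4 + \left(f - 8\right) \left(f - 2\right) = 4 + \left(-8 + f\right) \left(-2 + f\right)$)
$N{\left(h \right)} = -1$ ($N{\left(h \right)} = 20 + 7^{2} - 70 = 20 + 49 - 70 = -1$)
$2704 + N{\left(M \right)} = 2704 - 1 = 2703$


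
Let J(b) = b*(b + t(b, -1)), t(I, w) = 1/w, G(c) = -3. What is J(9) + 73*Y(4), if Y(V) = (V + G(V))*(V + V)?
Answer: 656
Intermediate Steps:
J(b) = b*(-1 + b) (J(b) = b*(b + 1/(-1)) = b*(b - 1) = b*(-1 + b))
Y(V) = 2*V*(-3 + V) (Y(V) = (V - 3)*(V + V) = (-3 + V)*(2*V) = 2*V*(-3 + V))
J(9) + 73*Y(4) = 9*(-1 + 9) + 73*(2*4*(-3 + 4)) = 9*8 + 73*(2*4*1) = 72 + 73*8 = 72 + 584 = 656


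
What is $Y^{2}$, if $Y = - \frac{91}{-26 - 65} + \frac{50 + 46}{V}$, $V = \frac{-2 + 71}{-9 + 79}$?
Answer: $\frac{5121169}{529} \approx 9680.8$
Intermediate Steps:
$V = \frac{69}{70} \approx 0.98571$
$Y = \frac{2263}{23}$ ($Y = - \frac{91}{-26 - 65} + \frac{50 + 46}{\frac{69}{70}} = - \frac{91}{-91} + 96 \cdot \frac{70}{69} = \left(-91\right) \left(- \frac{1}{91}\right) + \frac{2240}{23} = 1 + \frac{2240}{23} = \frac{2263}{23} \approx 98.391$)
$Y^{2} = \left(\frac{2263}{23}\right)^{2} = \frac{5121169}{529}$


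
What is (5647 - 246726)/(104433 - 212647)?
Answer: 241079/108214 ≈ 2.2278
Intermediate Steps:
(5647 - 246726)/(104433 - 212647) = -241079/(-108214) = -241079*(-1/108214) = 241079/108214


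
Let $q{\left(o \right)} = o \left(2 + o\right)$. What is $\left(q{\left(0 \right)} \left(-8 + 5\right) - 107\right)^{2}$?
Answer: $11449$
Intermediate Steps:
$\left(q{\left(0 \right)} \left(-8 + 5\right) - 107\right)^{2} = \left(0 \left(2 + 0\right) \left(-8 + 5\right) - 107\right)^{2} = \left(0 \cdot 2 \left(-3\right) - 107\right)^{2} = \left(0 \left(-3\right) - 107\right)^{2} = \left(0 - 107\right)^{2} = \left(-107\right)^{2} = 11449$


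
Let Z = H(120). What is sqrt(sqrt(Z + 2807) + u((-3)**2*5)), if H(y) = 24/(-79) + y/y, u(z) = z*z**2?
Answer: sqrt(568711125 + 316*sqrt(1095177))/79 ≈ 301.96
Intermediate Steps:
u(z) = z**3
H(y) = 55/79 (H(y) = 24*(-1/79) + 1 = -24/79 + 1 = 55/79)
Z = 55/79 ≈ 0.69620
sqrt(sqrt(Z + 2807) + u((-3)**2*5)) = sqrt(sqrt(55/79 + 2807) + ((-3)**2*5)**3) = sqrt(sqrt(221808/79) + (9*5)**3) = sqrt(4*sqrt(1095177)/79 + 45**3) = sqrt(4*sqrt(1095177)/79 + 91125) = sqrt(91125 + 4*sqrt(1095177)/79)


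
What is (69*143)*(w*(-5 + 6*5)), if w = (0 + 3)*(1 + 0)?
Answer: 740025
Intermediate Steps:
w = 3 (w = 3*1 = 3)
(69*143)*(w*(-5 + 6*5)) = (69*143)*(3*(-5 + 6*5)) = 9867*(3*(-5 + 30)) = 9867*(3*25) = 9867*75 = 740025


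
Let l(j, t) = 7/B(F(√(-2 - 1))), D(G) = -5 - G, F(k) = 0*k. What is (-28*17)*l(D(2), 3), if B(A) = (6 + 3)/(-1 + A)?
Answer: 3332/9 ≈ 370.22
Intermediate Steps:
F(k) = 0
B(A) = 9/(-1 + A)
l(j, t) = -7/9 (l(j, t) = 7/((9/(-1 + 0))) = 7/((9/(-1))) = 7/((9*(-1))) = 7/(-9) = 7*(-⅑) = -7/9)
(-28*17)*l(D(2), 3) = -28*17*(-7/9) = -476*(-7/9) = 3332/9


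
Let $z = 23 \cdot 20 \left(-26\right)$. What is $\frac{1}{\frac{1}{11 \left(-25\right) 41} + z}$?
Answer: $- \frac{11275}{134849001} \approx -8.3612 \cdot 10^{-5}$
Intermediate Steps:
$z = -11960$ ($z = 460 \left(-26\right) = -11960$)
$\frac{1}{\frac{1}{11 \left(-25\right) 41} + z} = \frac{1}{\frac{1}{11 \left(-25\right) 41} - 11960} = \frac{1}{\frac{1}{\left(-275\right) 41} - 11960} = \frac{1}{\frac{1}{-11275} - 11960} = \frac{1}{- \frac{1}{11275} - 11960} = \frac{1}{- \frac{134849001}{11275}} = - \frac{11275}{134849001}$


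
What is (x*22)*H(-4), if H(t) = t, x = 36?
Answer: -3168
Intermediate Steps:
(x*22)*H(-4) = (36*22)*(-4) = 792*(-4) = -3168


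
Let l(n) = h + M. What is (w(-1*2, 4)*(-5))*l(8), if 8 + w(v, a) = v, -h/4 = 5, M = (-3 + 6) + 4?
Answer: -650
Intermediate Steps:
M = 7 (M = 3 + 4 = 7)
h = -20 (h = -4*5 = -20)
w(v, a) = -8 + v
l(n) = -13 (l(n) = -20 + 7 = -13)
(w(-1*2, 4)*(-5))*l(8) = ((-8 - 1*2)*(-5))*(-13) = ((-8 - 2)*(-5))*(-13) = -10*(-5)*(-13) = 50*(-13) = -650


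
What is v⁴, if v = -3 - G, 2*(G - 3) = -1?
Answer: 14641/16 ≈ 915.06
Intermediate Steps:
G = 5/2 (G = 3 + (½)*(-1) = 3 - ½ = 5/2 ≈ 2.5000)
v = -11/2 (v = -3 - 1*5/2 = -3 - 5/2 = -11/2 ≈ -5.5000)
v⁴ = (-11/2)⁴ = 14641/16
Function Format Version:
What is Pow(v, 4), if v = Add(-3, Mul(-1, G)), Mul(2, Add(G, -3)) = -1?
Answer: Rational(14641, 16) ≈ 915.06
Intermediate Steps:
G = Rational(5, 2) (G = Add(3, Mul(Rational(1, 2), -1)) = Add(3, Rational(-1, 2)) = Rational(5, 2) ≈ 2.5000)
v = Rational(-11, 2) (v = Add(-3, Mul(-1, Rational(5, 2))) = Add(-3, Rational(-5, 2)) = Rational(-11, 2) ≈ -5.5000)
Pow(v, 4) = Pow(Rational(-11, 2), 4) = Rational(14641, 16)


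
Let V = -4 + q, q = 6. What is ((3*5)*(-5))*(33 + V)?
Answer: -2625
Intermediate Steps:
V = 2 (V = -4 + 6 = 2)
((3*5)*(-5))*(33 + V) = ((3*5)*(-5))*(33 + 2) = (15*(-5))*35 = -75*35 = -2625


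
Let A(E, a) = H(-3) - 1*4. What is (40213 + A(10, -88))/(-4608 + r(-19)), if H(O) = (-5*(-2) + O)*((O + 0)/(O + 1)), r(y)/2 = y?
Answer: -80439/9292 ≈ -8.6568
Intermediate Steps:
r(y) = 2*y
H(O) = O*(10 + O)/(1 + O) (H(O) = (10 + O)*(O/(1 + O)) = O*(10 + O)/(1 + O))
A(E, a) = 13/2 (A(E, a) = -3*(10 - 3)/(1 - 3) - 1*4 = -3*7/(-2) - 4 = -3*(-½)*7 - 4 = 21/2 - 4 = 13/2)
(40213 + A(10, -88))/(-4608 + r(-19)) = (40213 + 13/2)/(-4608 + 2*(-19)) = 80439/(2*(-4608 - 38)) = (80439/2)/(-4646) = (80439/2)*(-1/4646) = -80439/9292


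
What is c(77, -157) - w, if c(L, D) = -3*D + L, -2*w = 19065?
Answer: 20161/2 ≈ 10081.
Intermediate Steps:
w = -19065/2 (w = -½*19065 = -19065/2 ≈ -9532.5)
c(L, D) = L - 3*D
c(77, -157) - w = (77 - 3*(-157)) - 1*(-19065/2) = (77 + 471) + 19065/2 = 548 + 19065/2 = 20161/2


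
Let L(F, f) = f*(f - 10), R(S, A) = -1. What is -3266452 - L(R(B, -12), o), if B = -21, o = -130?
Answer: -3284652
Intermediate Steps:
L(F, f) = f*(-10 + f)
-3266452 - L(R(B, -12), o) = -3266452 - (-130)*(-10 - 130) = -3266452 - (-130)*(-140) = -3266452 - 1*18200 = -3266452 - 18200 = -3284652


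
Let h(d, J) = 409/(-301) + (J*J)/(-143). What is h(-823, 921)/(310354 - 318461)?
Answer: 255379028/348949601 ≈ 0.73185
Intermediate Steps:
h(d, J) = -409/301 - J**2/143 (h(d, J) = 409*(-1/301) + J**2*(-1/143) = -409/301 - J**2/143)
h(-823, 921)/(310354 - 318461) = (-409/301 - 1/143*921**2)/(310354 - 318461) = (-409/301 - 1/143*848241)/(-8107) = (-409/301 - 848241/143)*(-1/8107) = -255379028/43043*(-1/8107) = 255379028/348949601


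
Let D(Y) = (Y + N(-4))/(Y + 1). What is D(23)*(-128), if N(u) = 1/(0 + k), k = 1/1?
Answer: -128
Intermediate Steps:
k = 1 (k = 1*1 = 1)
N(u) = 1 (N(u) = 1/(0 + 1) = 1/1 = 1)
D(Y) = 1 (D(Y) = (Y + 1)/(Y + 1) = (1 + Y)/(1 + Y) = 1)
D(23)*(-128) = 1*(-128) = -128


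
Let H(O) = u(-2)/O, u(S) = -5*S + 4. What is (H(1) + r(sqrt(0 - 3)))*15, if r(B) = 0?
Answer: 210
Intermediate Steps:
u(S) = 4 - 5*S
H(O) = 14/O (H(O) = (4 - 5*(-2))/O = (4 + 10)/O = 14/O)
(H(1) + r(sqrt(0 - 3)))*15 = (14/1 + 0)*15 = (14*1 + 0)*15 = (14 + 0)*15 = 14*15 = 210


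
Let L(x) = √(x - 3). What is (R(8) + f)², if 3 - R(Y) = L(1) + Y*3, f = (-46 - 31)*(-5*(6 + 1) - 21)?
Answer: (4291 - I*√2)² ≈ 1.8413e+7 - 1.21e+4*I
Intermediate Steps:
L(x) = √(-3 + x)
f = 4312 (f = -77*(-5*7 - 21) = -77*(-35 - 21) = -77*(-56) = 4312)
R(Y) = 3 - 3*Y - I*√2 (R(Y) = 3 - (√(-3 + 1) + Y*3) = 3 - (√(-2) + 3*Y) = 3 - (I*√2 + 3*Y) = 3 - (3*Y + I*√2) = 3 + (-3*Y - I*√2) = 3 - 3*Y - I*√2)
(R(8) + f)² = ((3 - 3*8 - I*√2) + 4312)² = ((3 - 24 - I*√2) + 4312)² = ((-21 - I*√2) + 4312)² = (4291 - I*√2)²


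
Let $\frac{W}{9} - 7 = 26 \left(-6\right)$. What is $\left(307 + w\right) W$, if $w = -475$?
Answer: $225288$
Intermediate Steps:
$W = -1341$ ($W = 63 + 9 \cdot 26 \left(-6\right) = 63 + 9 \left(-156\right) = 63 - 1404 = -1341$)
$\left(307 + w\right) W = \left(307 - 475\right) \left(-1341\right) = \left(-168\right) \left(-1341\right) = 225288$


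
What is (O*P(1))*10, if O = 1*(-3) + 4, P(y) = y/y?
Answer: 10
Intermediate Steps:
P(y) = 1
O = 1 (O = -3 + 4 = 1)
(O*P(1))*10 = (1*1)*10 = 1*10 = 10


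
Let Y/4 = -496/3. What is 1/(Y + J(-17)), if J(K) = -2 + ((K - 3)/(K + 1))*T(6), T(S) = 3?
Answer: -12/7915 ≈ -0.0015161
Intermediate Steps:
Y = -1984/3 (Y = 4*(-496/3) = -1984/3 ≈ -661.33)
J(K) = -2 + 3*(-3 + K)/(1 + K) (J(K) = -2 + ((K - 3)/(K + 1))*3 = -2 + ((-3 + K)/(1 + K))*3 = -2 + 3*(-3 + K)/(1 + K))
1/(Y + J(-17)) = 1/(-1984/3 + (-11 - 17)/(1 - 17)) = 1/(-1984/3 - 28/(-16)) = 1/(-1984/3 - 1/16*(-28)) = 1/(-1984/3 + 7/4) = 1/(-7915/12) = -12/7915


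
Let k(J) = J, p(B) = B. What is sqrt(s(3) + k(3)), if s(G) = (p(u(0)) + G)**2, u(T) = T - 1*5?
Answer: sqrt(7) ≈ 2.6458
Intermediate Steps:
u(T) = -5 + T (u(T) = T - 5 = -5 + T)
s(G) = (-5 + G)**2 (s(G) = ((-5 + 0) + G)**2 = (-5 + G)**2)
sqrt(s(3) + k(3)) = sqrt((-5 + 3)**2 + 3) = sqrt((-2)**2 + 3) = sqrt(4 + 3) = sqrt(7)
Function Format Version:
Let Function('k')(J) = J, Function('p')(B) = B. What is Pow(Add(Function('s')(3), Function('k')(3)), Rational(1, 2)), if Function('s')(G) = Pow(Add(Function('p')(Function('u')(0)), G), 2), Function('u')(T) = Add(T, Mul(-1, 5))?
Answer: Pow(7, Rational(1, 2)) ≈ 2.6458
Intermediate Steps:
Function('u')(T) = Add(-5, T) (Function('u')(T) = Add(T, -5) = Add(-5, T))
Function('s')(G) = Pow(Add(-5, G), 2) (Function('s')(G) = Pow(Add(Add(-5, 0), G), 2) = Pow(Add(-5, G), 2))
Pow(Add(Function('s')(3), Function('k')(3)), Rational(1, 2)) = Pow(Add(Pow(Add(-5, 3), 2), 3), Rational(1, 2)) = Pow(Add(Pow(-2, 2), 3), Rational(1, 2)) = Pow(Add(4, 3), Rational(1, 2)) = Pow(7, Rational(1, 2))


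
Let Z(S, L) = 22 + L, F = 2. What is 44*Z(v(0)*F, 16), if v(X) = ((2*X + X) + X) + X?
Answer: 1672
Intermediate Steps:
v(X) = 5*X (v(X) = (3*X + X) + X = 4*X + X = 5*X)
44*Z(v(0)*F, 16) = 44*(22 + 16) = 44*38 = 1672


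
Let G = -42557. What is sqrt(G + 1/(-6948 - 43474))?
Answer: 13*I*sqrt(640212924090)/50422 ≈ 206.29*I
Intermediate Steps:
sqrt(G + 1/(-6948 - 43474)) = sqrt(-42557 + 1/(-6948 - 43474)) = sqrt(-42557 + 1/(-50422)) = sqrt(-42557 - 1/50422) = sqrt(-2145809055/50422) = 13*I*sqrt(640212924090)/50422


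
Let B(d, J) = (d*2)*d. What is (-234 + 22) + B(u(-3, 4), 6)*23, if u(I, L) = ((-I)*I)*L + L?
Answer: 46892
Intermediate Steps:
u(I, L) = L - L*I² (u(I, L) = (-I²)*L + L = -L*I² + L = L - L*I²)
B(d, J) = 2*d² (B(d, J) = (2*d)*d = 2*d²)
(-234 + 22) + B(u(-3, 4), 6)*23 = (-234 + 22) + (2*(4*(1 - 1*(-3)²))²)*23 = -212 + (2*(4*(1 - 1*9))²)*23 = -212 + (2*(4*(1 - 9))²)*23 = -212 + (2*(4*(-8))²)*23 = -212 + (2*(-32)²)*23 = -212 + (2*1024)*23 = -212 + 2048*23 = -212 + 47104 = 46892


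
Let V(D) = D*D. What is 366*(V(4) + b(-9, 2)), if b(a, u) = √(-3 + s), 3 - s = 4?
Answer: 5856 + 732*I ≈ 5856.0 + 732.0*I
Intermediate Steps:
s = -1 (s = 3 - 1*4 = 3 - 4 = -1)
b(a, u) = 2*I (b(a, u) = √(-3 - 1) = √(-4) = 2*I)
V(D) = D²
366*(V(4) + b(-9, 2)) = 366*(4² + 2*I) = 366*(16 + 2*I) = 5856 + 732*I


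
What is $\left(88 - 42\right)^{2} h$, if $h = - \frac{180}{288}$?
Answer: $- \frac{2645}{2} \approx -1322.5$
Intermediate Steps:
$h = - \frac{5}{8}$ ($h = \left(-180\right) \frac{1}{288} = - \frac{5}{8} \approx -0.625$)
$\left(88 - 42\right)^{2} h = \left(88 - 42\right)^{2} \left(- \frac{5}{8}\right) = 46^{2} \left(- \frac{5}{8}\right) = 2116 \left(- \frac{5}{8}\right) = - \frac{2645}{2}$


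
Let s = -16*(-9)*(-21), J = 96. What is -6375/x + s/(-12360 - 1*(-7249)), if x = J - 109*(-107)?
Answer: 2976591/60100249 ≈ 0.049527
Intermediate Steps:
s = -3024 (s = 144*(-21) = -3024)
x = 11759 (x = 96 - 109*(-107) = 96 + 11663 = 11759)
-6375/x + s/(-12360 - 1*(-7249)) = -6375/11759 - 3024/(-12360 - 1*(-7249)) = -6375*1/11759 - 3024/(-12360 + 7249) = -6375/11759 - 3024/(-5111) = -6375/11759 - 3024*(-1/5111) = -6375/11759 + 3024/5111 = 2976591/60100249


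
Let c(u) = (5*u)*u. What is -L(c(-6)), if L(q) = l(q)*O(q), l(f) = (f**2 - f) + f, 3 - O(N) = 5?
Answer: 64800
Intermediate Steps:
O(N) = -2 (O(N) = 3 - 1*5 = 3 - 5 = -2)
l(f) = f**2
c(u) = 5*u**2
L(q) = -2*q**2 (L(q) = q**2*(-2) = -2*q**2)
-L(c(-6)) = -(-2)*(5*(-6)**2)**2 = -(-2)*(5*36)**2 = -(-2)*180**2 = -(-2)*32400 = -1*(-64800) = 64800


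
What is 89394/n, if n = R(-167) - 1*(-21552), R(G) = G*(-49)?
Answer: 89394/29735 ≈ 3.0064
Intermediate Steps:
R(G) = -49*G
n = 29735 (n = -49*(-167) - 1*(-21552) = 8183 + 21552 = 29735)
89394/n = 89394/29735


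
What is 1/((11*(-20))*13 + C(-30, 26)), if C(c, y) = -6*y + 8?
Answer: -1/3008 ≈ -0.00033245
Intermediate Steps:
C(c, y) = 8 - 6*y
1/((11*(-20))*13 + C(-30, 26)) = 1/((11*(-20))*13 + (8 - 6*26)) = 1/(-220*13 + (8 - 156)) = 1/(-2860 - 148) = 1/(-3008) = -1/3008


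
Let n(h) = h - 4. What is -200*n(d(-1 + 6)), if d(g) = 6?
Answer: -400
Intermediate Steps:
n(h) = -4 + h
-200*n(d(-1 + 6)) = -200*(-4 + 6) = -200*2 = -400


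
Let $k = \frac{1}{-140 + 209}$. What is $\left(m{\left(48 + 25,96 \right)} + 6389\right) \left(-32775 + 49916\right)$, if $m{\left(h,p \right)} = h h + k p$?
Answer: $\frac{4620287986}{23} \approx 2.0088 \cdot 10^{8}$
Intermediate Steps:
$k = \frac{1}{69} \approx 0.014493$
$m{\left(h,p \right)} = h^{2} + \frac{p}{69}$ ($m{\left(h,p \right)} = h h + \frac{p}{69} = h^{2} + \frac{p}{69}$)
$\left(m{\left(48 + 25,96 \right)} + 6389\right) \left(-32775 + 49916\right) = \left(\left(\left(48 + 25\right)^{2} + \frac{1}{69} \cdot 96\right) + 6389\right) \left(-32775 + 49916\right) = \left(\left(73^{2} + \frac{32}{23}\right) + 6389\right) 17141 = \left(\left(5329 + \frac{32}{23}\right) + 6389\right) 17141 = \left(\frac{122599}{23} + 6389\right) 17141 = \frac{269546}{23} \cdot 17141 = \frac{4620287986}{23}$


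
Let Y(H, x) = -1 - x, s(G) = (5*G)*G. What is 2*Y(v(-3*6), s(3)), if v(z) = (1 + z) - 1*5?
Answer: -92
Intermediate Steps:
s(G) = 5*G²
v(z) = -4 + z (v(z) = (1 + z) - 5 = -4 + z)
2*Y(v(-3*6), s(3)) = 2*(-1 - 5*3²) = 2*(-1 - 5*9) = 2*(-1 - 1*45) = 2*(-1 - 45) = 2*(-46) = -92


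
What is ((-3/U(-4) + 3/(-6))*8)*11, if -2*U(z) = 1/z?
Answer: -2156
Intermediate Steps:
U(z) = -1/(2*z)
((-3/U(-4) + 3/(-6))*8)*11 = ((-3/((-½/(-4))) + 3/(-6))*8)*11 = ((-3/((-½*(-¼))) + 3*(-⅙))*8)*11 = ((-3/⅛ - ½)*8)*11 = ((-3*8 - ½)*8)*11 = ((-24 - ½)*8)*11 = -49/2*8*11 = -196*11 = -2156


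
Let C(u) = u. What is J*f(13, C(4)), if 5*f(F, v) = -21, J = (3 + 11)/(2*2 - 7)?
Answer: 98/5 ≈ 19.600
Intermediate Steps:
J = -14/3 (J = 14/(4 - 7) = 14/(-3) = 14*(-⅓) = -14/3 ≈ -4.6667)
f(F, v) = -21/5 (f(F, v) = (⅕)*(-21) = -21/5)
J*f(13, C(4)) = -14/3*(-21/5) = 98/5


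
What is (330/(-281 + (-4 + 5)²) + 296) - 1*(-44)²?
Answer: -45953/28 ≈ -1641.2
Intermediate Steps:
(330/(-281 + (-4 + 5)²) + 296) - 1*(-44)² = (330/(-281 + 1²) + 296) - 1*1936 = (330/(-281 + 1) + 296) - 1936 = (330/(-280) + 296) - 1936 = (330*(-1/280) + 296) - 1936 = (-33/28 + 296) - 1936 = 8255/28 - 1936 = -45953/28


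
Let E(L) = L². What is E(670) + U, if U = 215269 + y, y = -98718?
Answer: 565451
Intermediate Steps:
U = 116551 (U = 215269 - 98718 = 116551)
E(670) + U = 670² + 116551 = 448900 + 116551 = 565451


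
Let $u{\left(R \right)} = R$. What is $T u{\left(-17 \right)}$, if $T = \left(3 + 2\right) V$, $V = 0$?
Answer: $0$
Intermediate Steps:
$T = 0$ ($T = \left(3 + 2\right) 0 = 5 \cdot 0 = 0$)
$T u{\left(-17 \right)} = 0 \left(-17\right) = 0$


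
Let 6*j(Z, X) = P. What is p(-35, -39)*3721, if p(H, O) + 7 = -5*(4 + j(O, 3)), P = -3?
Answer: -182329/2 ≈ -91165.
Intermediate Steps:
j(Z, X) = -½ (j(Z, X) = (⅙)*(-3) = -½)
p(H, O) = -49/2 (p(H, O) = -7 - 5*(4 - ½) = -7 - 5*7/2 = -7 - 35/2 = -49/2)
p(-35, -39)*3721 = -49/2*3721 = -182329/2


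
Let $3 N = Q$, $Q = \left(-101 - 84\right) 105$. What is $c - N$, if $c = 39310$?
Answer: $45785$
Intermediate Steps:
$Q = -19425$ ($Q = \left(-185\right) 105 = -19425$)
$N = -6475$ ($N = \frac{1}{3} \left(-19425\right) = -6475$)
$c - N = 39310 - -6475 = 39310 + 6475 = 45785$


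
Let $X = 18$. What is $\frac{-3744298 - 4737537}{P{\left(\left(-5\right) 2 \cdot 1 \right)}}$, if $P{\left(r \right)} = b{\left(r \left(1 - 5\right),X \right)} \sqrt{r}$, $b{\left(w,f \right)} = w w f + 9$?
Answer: $\frac{1696367 i \sqrt{10}}{57618} \approx 93.103 i$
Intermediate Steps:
$b{\left(w,f \right)} = 9 + f w^{2}$ ($b{\left(w,f \right)} = w^{2} f + 9 = f w^{2} + 9 = 9 + f w^{2}$)
$P{\left(r \right)} = \sqrt{r} \left(9 + 288 r^{2}\right)$ ($P{\left(r \right)} = \left(9 + 18 \left(r \left(1 - 5\right)\right)^{2}\right) \sqrt{r} = \left(9 + 18 \left(r \left(-4\right)\right)^{2}\right) \sqrt{r} = \left(9 + 18 \left(- 4 r\right)^{2}\right) \sqrt{r} = \left(9 + 18 \cdot 16 r^{2}\right) \sqrt{r} = \left(9 + 288 r^{2}\right) \sqrt{r} = \sqrt{r} \left(9 + 288 r^{2}\right)$)
$\frac{-3744298 - 4737537}{P{\left(\left(-5\right) 2 \cdot 1 \right)}} = \frac{-3744298 - 4737537}{\sqrt{\left(-5\right) 2 \cdot 1} \left(9 + 288 \left(\left(-5\right) 2 \cdot 1\right)^{2}\right)} = \frac{-3744298 - 4737537}{\sqrt{\left(-10\right) 1} \left(9 + 288 \left(\left(-10\right) 1\right)^{2}\right)} = - \frac{8481835}{\sqrt{-10} \left(9 + 288 \left(-10\right)^{2}\right)} = - \frac{8481835}{i \sqrt{10} \left(9 + 288 \cdot 100\right)} = - \frac{8481835}{i \sqrt{10} \left(9 + 28800\right)} = - \frac{8481835}{i \sqrt{10} \cdot 28809} = - \frac{8481835}{28809 i \sqrt{10}} = - 8481835 \left(- \frac{i \sqrt{10}}{288090}\right) = \frac{1696367 i \sqrt{10}}{57618}$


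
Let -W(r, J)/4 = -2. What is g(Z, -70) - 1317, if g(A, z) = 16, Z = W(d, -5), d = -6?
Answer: -1301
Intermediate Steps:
W(r, J) = 8 (W(r, J) = -4*(-2) = 8)
Z = 8
g(Z, -70) - 1317 = 16 - 1317 = -1301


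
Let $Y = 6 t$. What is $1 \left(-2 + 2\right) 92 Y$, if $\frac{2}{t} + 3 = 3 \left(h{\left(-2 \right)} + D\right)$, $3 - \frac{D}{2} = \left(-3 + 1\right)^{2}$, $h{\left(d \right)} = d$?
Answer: $0$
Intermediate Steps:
$D = -2$ ($D = 6 - 2 \left(-3 + 1\right)^{2} = 6 - 2 \left(-2\right)^{2} = 6 - 8 = -2$)
$t = - \frac{2}{15}$ ($t = \frac{2}{-3 + 3 \left(-2 - 2\right)} = \frac{2}{-3 + 3 \left(-4\right)} = \frac{2}{-3 - 12} = \frac{2}{-15} = 2 \left(- \frac{1}{15}\right) = - \frac{2}{15} \approx -0.13333$)
$Y = - \frac{4}{5}$ ($Y = 6 \left(- \frac{2}{15}\right) = - \frac{4}{5} \approx -0.8$)
$1 \left(-2 + 2\right) 92 Y = 1 \left(-2 + 2\right) 92 \left(- \frac{4}{5}\right) = 1 \cdot 0 \cdot 92 \left(- \frac{4}{5}\right) = 0 \cdot 92 \left(- \frac{4}{5}\right) = 0 \left(- \frac{4}{5}\right) = 0$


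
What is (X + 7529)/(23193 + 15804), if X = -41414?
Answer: -3765/4333 ≈ -0.86891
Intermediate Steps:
(X + 7529)/(23193 + 15804) = (-41414 + 7529)/(23193 + 15804) = -33885/38997 = -33885*1/38997 = -3765/4333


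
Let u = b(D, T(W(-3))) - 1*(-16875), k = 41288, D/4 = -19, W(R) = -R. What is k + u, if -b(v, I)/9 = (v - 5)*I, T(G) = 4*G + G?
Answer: 69098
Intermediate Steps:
D = -76 (D = 4*(-19) = -76)
T(G) = 5*G
b(v, I) = -9*I*(-5 + v) (b(v, I) = -9*(v - 5)*I = -9*(-5 + v)*I = -9*I*(-5 + v))
u = 27810 (u = 9*(5*(-1*(-3)))*(5 - 1*(-76)) - 1*(-16875) = 9*(5*3)*(5 + 76) + 16875 = 9*15*81 + 16875 = 10935 + 16875 = 27810)
k + u = 41288 + 27810 = 69098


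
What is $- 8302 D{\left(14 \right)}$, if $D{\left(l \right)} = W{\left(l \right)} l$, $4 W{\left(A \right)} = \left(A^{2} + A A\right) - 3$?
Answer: $-11303173$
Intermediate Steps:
$W{\left(A \right)} = - \frac{3}{4} + \frac{A^{2}}{2}$ ($W{\left(A \right)} = \frac{\left(A^{2} + A A\right) - 3}{4} = \frac{\left(A^{2} + A^{2}\right) - 3}{4} = \frac{2 A^{2} - 3}{4} = \frac{-3 + 2 A^{2}}{4} = - \frac{3}{4} + \frac{A^{2}}{2}$)
$D{\left(l \right)} = l \left(- \frac{3}{4} + \frac{l^{2}}{2}\right)$ ($D{\left(l \right)} = \left(- \frac{3}{4} + \frac{l^{2}}{2}\right) l = l \left(- \frac{3}{4} + \frac{l^{2}}{2}\right)$)
$- 8302 D{\left(14 \right)} = - 8302 \cdot \frac{1}{4} \cdot 14 \left(-3 + 2 \cdot 14^{2}\right) = - 8302 \cdot \frac{1}{4} \cdot 14 \left(-3 + 2 \cdot 196\right) = - 8302 \cdot \frac{1}{4} \cdot 14 \left(-3 + 392\right) = - 8302 \cdot \frac{1}{4} \cdot 14 \cdot 389 = \left(-8302\right) \frac{2723}{2} = -11303173$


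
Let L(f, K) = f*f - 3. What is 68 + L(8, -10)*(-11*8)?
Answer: -5300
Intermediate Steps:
L(f, K) = -3 + f² (L(f, K) = f² - 3 = -3 + f²)
68 + L(8, -10)*(-11*8) = 68 + (-3 + 8²)*(-11*8) = 68 + (-3 + 64)*(-88) = 68 + 61*(-88) = 68 - 5368 = -5300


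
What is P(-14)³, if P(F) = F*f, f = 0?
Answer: 0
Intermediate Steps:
P(F) = 0 (P(F) = F*0 = 0)
P(-14)³ = 0³ = 0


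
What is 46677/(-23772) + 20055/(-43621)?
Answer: -837614959/345652804 ≈ -2.4233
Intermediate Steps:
46677/(-23772) + 20055/(-43621) = 46677*(-1/23772) + 20055*(-1/43621) = -15559/7924 - 20055/43621 = -837614959/345652804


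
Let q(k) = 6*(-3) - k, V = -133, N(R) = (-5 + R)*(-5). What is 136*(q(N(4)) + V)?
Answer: -21216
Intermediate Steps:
N(R) = 25 - 5*R
q(k) = -18 - k
136*(q(N(4)) + V) = 136*((-18 - (25 - 5*4)) - 133) = 136*((-18 - (25 - 20)) - 133) = 136*((-18 - 1*5) - 133) = 136*((-18 - 5) - 133) = 136*(-23 - 133) = 136*(-156) = -21216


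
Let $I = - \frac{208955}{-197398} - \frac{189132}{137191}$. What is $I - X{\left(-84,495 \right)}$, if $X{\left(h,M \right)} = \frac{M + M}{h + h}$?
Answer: $\frac{2112855930151}{379137206252} \approx 5.5728$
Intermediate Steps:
$I = - \frac{8667533131}{27081229018}$ ($I = \left(-208955\right) \left(- \frac{1}{197398}\right) - \frac{189132}{137191} = \frac{208955}{197398} - \frac{189132}{137191} = - \frac{8667533131}{27081229018} \approx -0.32006$)
$X{\left(h,M \right)} = \frac{M}{h}$ ($X{\left(h,M \right)} = \frac{2 M}{2 h} = 2 M \frac{1}{2 h} = \frac{M}{h}$)
$I - X{\left(-84,495 \right)} = - \frac{8667533131}{27081229018} - \frac{495}{-84} = - \frac{8667533131}{27081229018} - 495 \left(- \frac{1}{84}\right) = - \frac{8667533131}{27081229018} - - \frac{165}{28} = - \frac{8667533131}{27081229018} + \frac{165}{28} = \frac{2112855930151}{379137206252}$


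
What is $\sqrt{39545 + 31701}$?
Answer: $7 \sqrt{1454} \approx 266.92$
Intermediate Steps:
$\sqrt{39545 + 31701} = \sqrt{71246} = 7 \sqrt{1454}$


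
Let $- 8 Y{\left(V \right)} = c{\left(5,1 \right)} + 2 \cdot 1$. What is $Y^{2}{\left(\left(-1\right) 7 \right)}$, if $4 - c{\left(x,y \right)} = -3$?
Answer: $\frac{81}{64} \approx 1.2656$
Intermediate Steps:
$c{\left(x,y \right)} = 7$ ($c{\left(x,y \right)} = 4 - -3 = 4 + 3 = 7$)
$Y{\left(V \right)} = - \frac{9}{8}$ ($Y{\left(V \right)} = - \frac{7 + 2 \cdot 1}{8} = - \frac{7 + 2}{8} = \left(- \frac{1}{8}\right) 9 = - \frac{9}{8}$)
$Y^{2}{\left(\left(-1\right) 7 \right)} = \left(- \frac{9}{8}\right)^{2} = \frac{81}{64}$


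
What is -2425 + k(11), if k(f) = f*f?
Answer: -2304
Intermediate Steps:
k(f) = f²
-2425 + k(11) = -2425 + 11² = -2425 + 121 = -2304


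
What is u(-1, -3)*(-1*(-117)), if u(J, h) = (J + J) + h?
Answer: -585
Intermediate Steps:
u(J, h) = h + 2*J (u(J, h) = 2*J + h = h + 2*J)
u(-1, -3)*(-1*(-117)) = (-3 + 2*(-1))*(-1*(-117)) = (-3 - 2)*117 = -5*117 = -585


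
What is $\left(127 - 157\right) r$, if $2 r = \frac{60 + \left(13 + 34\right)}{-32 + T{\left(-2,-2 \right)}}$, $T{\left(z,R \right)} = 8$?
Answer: $\frac{535}{8} \approx 66.875$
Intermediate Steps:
$r = - \frac{107}{48}$ ($r = \frac{\left(60 + \left(13 + 34\right)\right) \frac{1}{-32 + 8}}{2} = \frac{\left(60 + 47\right) \frac{1}{-24}}{2} = \frac{107 \left(- \frac{1}{24}\right)}{2} = \frac{1}{2} \left(- \frac{107}{24}\right) = - \frac{107}{48} \approx -2.2292$)
$\left(127 - 157\right) r = \left(127 - 157\right) \left(- \frac{107}{48}\right) = \left(-30\right) \left(- \frac{107}{48}\right) = \frac{535}{8}$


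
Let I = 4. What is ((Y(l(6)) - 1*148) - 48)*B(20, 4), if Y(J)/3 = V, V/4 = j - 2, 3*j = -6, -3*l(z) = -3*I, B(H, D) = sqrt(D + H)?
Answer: -488*sqrt(6) ≈ -1195.4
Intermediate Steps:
l(z) = 4 (l(z) = -(-1)*4 = -1/3*(-12) = 4)
j = -2 (j = (1/3)*(-6) = -2)
V = -16 (V = 4*(-2 - 2) = 4*(-4) = -16)
Y(J) = -48 (Y(J) = 3*(-16) = -48)
((Y(l(6)) - 1*148) - 48)*B(20, 4) = ((-48 - 1*148) - 48)*sqrt(4 + 20) = ((-48 - 148) - 48)*sqrt(24) = (-196 - 48)*(2*sqrt(6)) = -488*sqrt(6)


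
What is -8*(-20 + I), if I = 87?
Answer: -536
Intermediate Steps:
-8*(-20 + I) = -8*(-20 + 87) = -8*67 = -536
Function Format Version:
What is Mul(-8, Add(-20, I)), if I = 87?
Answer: -536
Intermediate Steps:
Mul(-8, Add(-20, I)) = Mul(-8, Add(-20, 87)) = Mul(-8, 67) = -536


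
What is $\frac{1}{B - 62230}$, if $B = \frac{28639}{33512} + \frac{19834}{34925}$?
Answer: $- \frac{1170406600}{72832737823917} \approx -1.607 \cdot 10^{-5}$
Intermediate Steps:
$B = \frac{1664894083}{1170406600}$ ($B = 28639 \cdot \frac{1}{33512} + 19834 \cdot \frac{1}{34925} = \frac{28639}{33512} + \frac{19834}{34925} = \frac{1664894083}{1170406600} \approx 1.4225$)
$\frac{1}{B - 62230} = \frac{1}{\frac{1664894083}{1170406600} - 62230} = \frac{1}{- \frac{72832737823917}{1170406600}} = - \frac{1170406600}{72832737823917}$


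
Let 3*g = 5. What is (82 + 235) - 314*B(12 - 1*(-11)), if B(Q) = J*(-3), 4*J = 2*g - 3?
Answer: 791/2 ≈ 395.50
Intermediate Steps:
g = 5/3 (g = (⅓)*5 = 5/3 ≈ 1.6667)
J = 1/12 (J = (2*(5/3) - 3)/4 = (10/3 - 3)/4 = (¼)*(⅓) = 1/12 ≈ 0.083333)
B(Q) = -¼ (B(Q) = (1/12)*(-3) = -¼)
(82 + 235) - 314*B(12 - 1*(-11)) = (82 + 235) - 314*(-¼) = 317 + 157/2 = 791/2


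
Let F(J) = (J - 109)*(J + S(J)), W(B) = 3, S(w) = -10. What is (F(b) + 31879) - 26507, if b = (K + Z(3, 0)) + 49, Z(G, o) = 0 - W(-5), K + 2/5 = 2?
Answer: 76584/25 ≈ 3063.4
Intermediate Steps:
K = 8/5 (K = -2/5 + 2 = 8/5 ≈ 1.6000)
Z(G, o) = -3 (Z(G, o) = 0 - 1*3 = 0 - 3 = -3)
b = 238/5 (b = (8/5 - 3) + 49 = -7/5 + 49 = 238/5 ≈ 47.600)
F(J) = (-109 + J)*(-10 + J) (F(J) = (J - 109)*(J - 10) = (-109 + J)*(-10 + J))
(F(b) + 31879) - 26507 = ((1090 + (238/5)**2 - 119*238/5) + 31879) - 26507 = ((1090 + 56644/25 - 28322/5) + 31879) - 26507 = (-57716/25 + 31879) - 26507 = 739259/25 - 26507 = 76584/25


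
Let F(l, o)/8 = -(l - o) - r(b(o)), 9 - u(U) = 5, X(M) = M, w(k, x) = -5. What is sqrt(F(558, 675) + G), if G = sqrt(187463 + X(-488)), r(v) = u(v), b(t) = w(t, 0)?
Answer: sqrt(904 + 15*sqrt(831)) ≈ 36.557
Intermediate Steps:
u(U) = 4 (u(U) = 9 - 1*5 = 9 - 5 = 4)
b(t) = -5
r(v) = 4
F(l, o) = -32 - 8*l + 8*o (F(l, o) = 8*(-(l - o) - 1*4) = 8*((o - l) - 4) = 8*(-4 + o - l) = -32 - 8*l + 8*o)
G = 15*sqrt(831) (G = sqrt(187463 - 488) = sqrt(186975) = 15*sqrt(831) ≈ 432.41)
sqrt(F(558, 675) + G) = sqrt((-32 - 8*558 + 8*675) + 15*sqrt(831)) = sqrt((-32 - 4464 + 5400) + 15*sqrt(831)) = sqrt(904 + 15*sqrt(831))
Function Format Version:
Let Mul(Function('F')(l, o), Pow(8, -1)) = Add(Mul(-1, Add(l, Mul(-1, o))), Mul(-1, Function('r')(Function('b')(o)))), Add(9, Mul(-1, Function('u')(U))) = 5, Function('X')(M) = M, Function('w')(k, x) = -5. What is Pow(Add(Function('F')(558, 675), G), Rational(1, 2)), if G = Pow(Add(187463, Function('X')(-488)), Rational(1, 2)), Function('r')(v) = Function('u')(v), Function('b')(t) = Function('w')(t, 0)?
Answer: Pow(Add(904, Mul(15, Pow(831, Rational(1, 2)))), Rational(1, 2)) ≈ 36.557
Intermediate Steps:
Function('u')(U) = 4 (Function('u')(U) = Add(9, Mul(-1, 5)) = Add(9, -5) = 4)
Function('b')(t) = -5
Function('r')(v) = 4
Function('F')(l, o) = Add(-32, Mul(-8, l), Mul(8, o)) (Function('F')(l, o) = Mul(8, Add(Mul(-1, Add(l, Mul(-1, o))), Mul(-1, 4))) = Mul(8, Add(Add(o, Mul(-1, l)), -4)) = Mul(8, Add(-4, o, Mul(-1, l))) = Add(-32, Mul(-8, l), Mul(8, o)))
G = Mul(15, Pow(831, Rational(1, 2))) (G = Pow(Add(187463, -488), Rational(1, 2)) = Pow(186975, Rational(1, 2)) = Mul(15, Pow(831, Rational(1, 2))) ≈ 432.41)
Pow(Add(Function('F')(558, 675), G), Rational(1, 2)) = Pow(Add(Add(-32, Mul(-8, 558), Mul(8, 675)), Mul(15, Pow(831, Rational(1, 2)))), Rational(1, 2)) = Pow(Add(Add(-32, -4464, 5400), Mul(15, Pow(831, Rational(1, 2)))), Rational(1, 2)) = Pow(Add(904, Mul(15, Pow(831, Rational(1, 2)))), Rational(1, 2))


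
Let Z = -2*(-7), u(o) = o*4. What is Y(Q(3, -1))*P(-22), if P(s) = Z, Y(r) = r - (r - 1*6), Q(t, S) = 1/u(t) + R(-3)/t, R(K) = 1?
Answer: 84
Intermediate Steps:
u(o) = 4*o
Q(t, S) = 5/(4*t) (Q(t, S) = 1/(4*t) + 1/t = 5/(4*t))
Z = 14
Y(r) = 6 (Y(r) = r - (r - 6) = r - (-6 + r) = r + (6 - r) = 6)
P(s) = 14
Y(Q(3, -1))*P(-22) = 6*14 = 84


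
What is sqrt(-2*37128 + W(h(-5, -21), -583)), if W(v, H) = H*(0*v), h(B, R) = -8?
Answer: 4*I*sqrt(4641) ≈ 272.5*I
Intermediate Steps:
W(v, H) = 0 (W(v, H) = H*0 = 0)
sqrt(-2*37128 + W(h(-5, -21), -583)) = sqrt(-2*37128 + 0) = sqrt(-74256 + 0) = sqrt(-74256) = 4*I*sqrt(4641)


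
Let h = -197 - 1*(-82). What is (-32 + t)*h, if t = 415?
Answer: -44045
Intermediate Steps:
h = -115 (h = -197 + 82 = -115)
(-32 + t)*h = (-32 + 415)*(-115) = 383*(-115) = -44045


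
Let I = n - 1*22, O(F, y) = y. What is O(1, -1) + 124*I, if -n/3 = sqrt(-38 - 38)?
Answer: -2729 - 744*I*sqrt(19) ≈ -2729.0 - 3243.0*I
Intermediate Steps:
n = -6*I*sqrt(19) (n = -3*sqrt(-38 - 38) = -6*I*sqrt(19) ≈ -26.153*I)
I = -22 - 6*I*sqrt(19) (I = -6*I*sqrt(19) - 1*22 = -6*I*sqrt(19) - 22 = -22 - 6*I*sqrt(19) ≈ -22.0 - 26.153*I)
O(1, -1) + 124*I = -1 + 124*(-22 - 6*I*sqrt(19)) = -1 + (-2728 - 744*I*sqrt(19)) = -2729 - 744*I*sqrt(19)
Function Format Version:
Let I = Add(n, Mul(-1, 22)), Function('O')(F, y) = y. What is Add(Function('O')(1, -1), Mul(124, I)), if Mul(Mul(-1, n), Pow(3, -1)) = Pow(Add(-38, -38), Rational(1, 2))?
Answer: Add(-2729, Mul(-744, I, Pow(19, Rational(1, 2)))) ≈ Add(-2729.0, Mul(-3243.0, I))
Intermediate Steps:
n = Mul(-6, I, Pow(19, Rational(1, 2))) (n = Mul(-3, Pow(Add(-38, -38), Rational(1, 2))) = Mul(-3, Pow(-76, Rational(1, 2))) = Mul(-3, Mul(2, I, Pow(19, Rational(1, 2)))) = Mul(-6, I, Pow(19, Rational(1, 2))) ≈ Mul(-26.153, I))
I = Add(-22, Mul(-6, I, Pow(19, Rational(1, 2)))) (I = Add(Mul(-6, I, Pow(19, Rational(1, 2))), Mul(-1, 22)) = Add(Mul(-6, I, Pow(19, Rational(1, 2))), -22) = Add(-22, Mul(-6, I, Pow(19, Rational(1, 2)))) ≈ Add(-22.000, Mul(-26.153, I)))
Add(Function('O')(1, -1), Mul(124, I)) = Add(-1, Mul(124, Add(-22, Mul(-6, I, Pow(19, Rational(1, 2)))))) = Add(-1, Add(-2728, Mul(-744, I, Pow(19, Rational(1, 2))))) = Add(-2729, Mul(-744, I, Pow(19, Rational(1, 2))))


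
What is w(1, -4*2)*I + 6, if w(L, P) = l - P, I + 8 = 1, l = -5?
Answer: -15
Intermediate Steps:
I = -7 (I = -8 + 1 = -7)
w(L, P) = -5 - P
w(1, -4*2)*I + 6 = (-5 - (-4)*2)*(-7) + 6 = (-5 - 1*(-8))*(-7) + 6 = (-5 + 8)*(-7) + 6 = 3*(-7) + 6 = -21 + 6 = -15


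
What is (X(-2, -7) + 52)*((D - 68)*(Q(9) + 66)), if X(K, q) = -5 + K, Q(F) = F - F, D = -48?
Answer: -344520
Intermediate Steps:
Q(F) = 0
(X(-2, -7) + 52)*((D - 68)*(Q(9) + 66)) = ((-5 - 2) + 52)*((-48 - 68)*(0 + 66)) = (-7 + 52)*(-116*66) = 45*(-7656) = -344520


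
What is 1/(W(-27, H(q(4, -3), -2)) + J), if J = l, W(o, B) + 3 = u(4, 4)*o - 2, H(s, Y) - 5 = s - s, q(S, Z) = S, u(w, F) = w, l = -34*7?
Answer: -1/351 ≈ -0.0028490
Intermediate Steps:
l = -238
H(s, Y) = 5 (H(s, Y) = 5 + (s - s) = 5 + 0 = 5)
W(o, B) = -5 + 4*o (W(o, B) = -3 + (4*o - 2) = -3 + (-2 + 4*o) = -5 + 4*o)
J = -238
1/(W(-27, H(q(4, -3), -2)) + J) = 1/((-5 + 4*(-27)) - 238) = 1/((-5 - 108) - 238) = 1/(-113 - 238) = 1/(-351) = -1/351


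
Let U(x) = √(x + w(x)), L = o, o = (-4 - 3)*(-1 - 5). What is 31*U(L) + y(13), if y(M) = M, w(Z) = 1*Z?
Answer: 13 + 62*√21 ≈ 297.12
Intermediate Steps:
w(Z) = Z
o = 42 (o = -7*(-6) = 42)
L = 42
U(x) = √2*√x (U(x) = √(x + x) = √(2*x) = √2*√x)
31*U(L) + y(13) = 31*(√2*√42) + 13 = 31*(2*√21) + 13 = 62*√21 + 13 = 13 + 62*√21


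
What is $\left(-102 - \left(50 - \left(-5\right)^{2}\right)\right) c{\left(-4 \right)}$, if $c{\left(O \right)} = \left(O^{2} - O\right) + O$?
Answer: $-2032$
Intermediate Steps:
$c{\left(O \right)} = O^{2}$
$\left(-102 - \left(50 - \left(-5\right)^{2}\right)\right) c{\left(-4 \right)} = \left(-102 - \left(50 - \left(-5\right)^{2}\right)\right) \left(-4\right)^{2} = \left(-102 + \left(25 - 50\right)\right) 16 = \left(-102 - 25\right) 16 = \left(-127\right) 16 = -2032$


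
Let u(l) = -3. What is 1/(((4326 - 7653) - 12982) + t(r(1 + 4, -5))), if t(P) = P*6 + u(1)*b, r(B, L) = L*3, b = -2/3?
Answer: -1/16397 ≈ -6.0987e-5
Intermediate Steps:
b = -2/3 (b = -2*1/3 = -2/3 ≈ -0.66667)
r(B, L) = 3*L
t(P) = 2 + 6*P (t(P) = P*6 - 3*(-2/3) = 6*P + 2 = 2 + 6*P)
1/(((4326 - 7653) - 12982) + t(r(1 + 4, -5))) = 1/(((4326 - 7653) - 12982) + (2 + 6*(3*(-5)))) = 1/((-3327 - 12982) + (2 + 6*(-15))) = 1/(-16309 + (2 - 90)) = 1/(-16309 - 88) = 1/(-16397) = -1/16397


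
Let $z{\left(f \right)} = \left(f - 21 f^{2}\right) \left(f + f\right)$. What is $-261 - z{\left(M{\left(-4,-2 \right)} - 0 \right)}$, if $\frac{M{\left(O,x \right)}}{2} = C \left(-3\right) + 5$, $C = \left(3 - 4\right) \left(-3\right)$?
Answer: $-21893$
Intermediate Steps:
$C = 3$ ($C = \left(-1\right) \left(-3\right) = 3$)
$M{\left(O,x \right)} = -8$ ($M{\left(O,x \right)} = 2 \left(3 \left(-3\right) + 5\right) = 2 \left(-9 + 5\right) = 2 \left(-4\right) = -8$)
$z{\left(f \right)} = 2 f \left(f - 21 f^{2}\right)$ ($z{\left(f \right)} = \left(f - 21 f^{2}\right) 2 f = 2 f \left(f - 21 f^{2}\right)$)
$-261 - z{\left(M{\left(-4,-2 \right)} - 0 \right)} = -261 - \left(-8 - 0\right)^{2} \left(2 - 42 \left(-8 - 0\right)\right) = -261 - \left(-8 + 0\right)^{2} \left(2 - 42 \left(-8 + 0\right)\right) = -261 - \left(-8\right)^{2} \left(2 - -336\right) = -261 - 64 \left(2 + 336\right) = -261 - 64 \cdot 338 = -261 - 21632 = -21893$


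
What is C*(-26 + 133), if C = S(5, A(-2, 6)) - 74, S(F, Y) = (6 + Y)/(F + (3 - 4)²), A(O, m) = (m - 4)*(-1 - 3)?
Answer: -23861/3 ≈ -7953.7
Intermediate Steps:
A(O, m) = 16 - 4*m (A(O, m) = (-4 + m)*(-4) = 16 - 4*m)
S(F, Y) = (6 + Y)/(1 + F) (S(F, Y) = (6 + Y)/(F + (-1)²) = (6 + Y)/(F + 1) = (6 + Y)/(1 + F))
C = -223/3 (C = (6 + (16 - 4*6))/(1 + 5) - 74 = (6 + (16 - 24))/6 - 74 = (6 - 8)/6 - 74 = (⅙)*(-2) - 74 = -⅓ - 74 = -223/3 ≈ -74.333)
C*(-26 + 133) = -223*(-26 + 133)/3 = -223/3*107 = -23861/3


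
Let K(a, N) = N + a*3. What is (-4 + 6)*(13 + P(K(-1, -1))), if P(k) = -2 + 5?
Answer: 32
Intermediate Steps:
K(a, N) = N + 3*a
P(k) = 3
(-4 + 6)*(13 + P(K(-1, -1))) = (-4 + 6)*(13 + 3) = 2*16 = 32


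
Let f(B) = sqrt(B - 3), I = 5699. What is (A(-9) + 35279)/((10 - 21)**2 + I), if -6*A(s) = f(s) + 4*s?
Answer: 7057/1164 - I*sqrt(3)/17460 ≈ 6.0627 - 9.9201e-5*I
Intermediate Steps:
f(B) = sqrt(-3 + B)
A(s) = -2*s/3 - sqrt(-3 + s)/6 (A(s) = -(sqrt(-3 + s) + 4*s)/6 = -2*s/3 - sqrt(-3 + s)/6)
(A(-9) + 35279)/((10 - 21)**2 + I) = ((-2/3*(-9) - sqrt(-3 - 9)/6) + 35279)/((10 - 21)**2 + 5699) = ((6 - I*sqrt(3)/3) + 35279)/((-11)**2 + 5699) = ((6 - I*sqrt(3)/3) + 35279)/(121 + 5699) = ((6 - I*sqrt(3)/3) + 35279)/5820 = (35285 - I*sqrt(3)/3)*(1/5820) = 7057/1164 - I*sqrt(3)/17460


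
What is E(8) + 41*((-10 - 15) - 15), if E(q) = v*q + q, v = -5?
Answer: -1672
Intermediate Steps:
E(q) = -4*q (E(q) = -5*q + q = -4*q)
E(8) + 41*((-10 - 15) - 15) = -4*8 + 41*((-10 - 15) - 15) = -32 + 41*(-25 - 15) = -32 + 41*(-40) = -32 - 1640 = -1672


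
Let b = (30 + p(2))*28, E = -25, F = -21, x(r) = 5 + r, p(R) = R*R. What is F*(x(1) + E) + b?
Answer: 1351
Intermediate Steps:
p(R) = R²
b = 952 (b = (30 + 2²)*28 = (30 + 4)*28 = 34*28 = 952)
F*(x(1) + E) + b = -21*((5 + 1) - 25) + 952 = -21*(6 - 25) + 952 = -21*(-19) + 952 = 399 + 952 = 1351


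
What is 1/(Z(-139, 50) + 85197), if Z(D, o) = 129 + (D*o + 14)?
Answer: 1/78390 ≈ 1.2757e-5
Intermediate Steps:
Z(D, o) = 143 + D*o (Z(D, o) = 129 + (14 + D*o) = 143 + D*o)
1/(Z(-139, 50) + 85197) = 1/((143 - 139*50) + 85197) = 1/((143 - 6950) + 85197) = 1/(-6807 + 85197) = 1/78390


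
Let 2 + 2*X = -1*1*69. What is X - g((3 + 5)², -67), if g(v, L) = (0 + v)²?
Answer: -8263/2 ≈ -4131.5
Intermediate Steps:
g(v, L) = v²
X = -71/2 (X = -1 + (-1*1*69)/2 = -1 + (-1*69)/2 = -1 + (½)*(-69) = -1 - 69/2 = -71/2 ≈ -35.500)
X - g((3 + 5)², -67) = -71/2 - ((3 + 5)²)² = -71/2 - (8²)² = -71/2 - 1*64² = -71/2 - 1*4096 = -71/2 - 4096 = -8263/2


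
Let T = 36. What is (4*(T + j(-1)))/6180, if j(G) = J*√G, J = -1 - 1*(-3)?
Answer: 12/515 + 2*I/1545 ≈ 0.023301 + 0.0012945*I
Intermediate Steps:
J = 2 (J = -1 + 3 = 2)
j(G) = 2*√G
(4*(T + j(-1)))/6180 = (4*(36 + 2*√(-1)))/6180 = (4*(36 + 2*I))*(1/6180) = (144 + 8*I)*(1/6180) = 12/515 + 2*I/1545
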